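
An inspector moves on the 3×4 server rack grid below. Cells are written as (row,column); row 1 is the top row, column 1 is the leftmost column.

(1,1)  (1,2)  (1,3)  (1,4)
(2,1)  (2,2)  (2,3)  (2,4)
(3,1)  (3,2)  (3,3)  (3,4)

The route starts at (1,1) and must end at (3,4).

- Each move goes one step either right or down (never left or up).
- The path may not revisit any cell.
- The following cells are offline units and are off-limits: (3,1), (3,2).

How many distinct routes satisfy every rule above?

7

A right/down-only route from (1,1) to (3,4) makes exactly 2 down-moves and 3 right-moves in some order.
With no other constraints that would be C(5,2) = 10 routes.
Subtract routes through each blocked cell (inclusion–exclusion for overlaps): − through (3,1): 1 − through (3,2): 3 + through (3,1)&(3,2): 1 → 7.
That gives 7 routes.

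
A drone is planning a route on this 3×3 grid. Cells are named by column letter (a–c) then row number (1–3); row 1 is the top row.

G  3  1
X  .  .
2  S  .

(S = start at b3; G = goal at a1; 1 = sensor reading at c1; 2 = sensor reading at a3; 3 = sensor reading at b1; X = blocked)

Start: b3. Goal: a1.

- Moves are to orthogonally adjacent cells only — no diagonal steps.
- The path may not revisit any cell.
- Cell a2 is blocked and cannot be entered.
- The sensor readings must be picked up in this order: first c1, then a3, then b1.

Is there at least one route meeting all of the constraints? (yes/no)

a3 must be visited but has only one open neighbour (b3), and it is neither the start nor the goal — the route would have to enter and leave through b3, re-entering it.

no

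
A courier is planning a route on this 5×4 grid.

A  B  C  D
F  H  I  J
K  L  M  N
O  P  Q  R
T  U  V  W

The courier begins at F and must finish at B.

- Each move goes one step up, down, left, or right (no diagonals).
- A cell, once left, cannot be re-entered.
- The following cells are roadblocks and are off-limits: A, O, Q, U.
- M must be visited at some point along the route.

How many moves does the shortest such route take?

6

Any route passes through M somewhere between F and B. Summing Manhattan distances along the two legs (F → M → B) gives a lower bound of 3 + 3 = 6 moves.
A route of 6 moves achieves this: F → K → L → M → I → C → B.
Since 6 matches the lower bound, it is optimal.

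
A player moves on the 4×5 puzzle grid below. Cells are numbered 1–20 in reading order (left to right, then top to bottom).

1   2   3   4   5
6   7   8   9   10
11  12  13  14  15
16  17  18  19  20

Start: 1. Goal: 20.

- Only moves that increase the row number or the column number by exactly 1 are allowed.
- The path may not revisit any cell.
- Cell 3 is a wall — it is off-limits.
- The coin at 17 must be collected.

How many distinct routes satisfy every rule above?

4

A right/down-only route from 1 to 20 makes exactly 3 down-moves and 4 right-moves in some order.
With no other constraints that would be C(7,3) = 35 routes.
Split at 17 and multiply the segment counts (each segment already excludes blocked cells): 1→17: 4; 17→20: 1; product = 4.
That gives 4 routes.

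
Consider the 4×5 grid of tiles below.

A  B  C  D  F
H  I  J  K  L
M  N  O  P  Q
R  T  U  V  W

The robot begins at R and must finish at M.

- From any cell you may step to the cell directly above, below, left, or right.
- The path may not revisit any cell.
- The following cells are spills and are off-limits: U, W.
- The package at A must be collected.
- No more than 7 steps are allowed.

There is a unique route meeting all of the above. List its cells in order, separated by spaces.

R T N I B A H M

The budget equals the shortest possible length, so every move has to be on a shortest route through the required cells.
Route from R: right to T, 3× up (reaching B), left to A, 2× down (reaching M) — 7 moves in all.
Check: all required cells visited; 7 ≤ 7 moves.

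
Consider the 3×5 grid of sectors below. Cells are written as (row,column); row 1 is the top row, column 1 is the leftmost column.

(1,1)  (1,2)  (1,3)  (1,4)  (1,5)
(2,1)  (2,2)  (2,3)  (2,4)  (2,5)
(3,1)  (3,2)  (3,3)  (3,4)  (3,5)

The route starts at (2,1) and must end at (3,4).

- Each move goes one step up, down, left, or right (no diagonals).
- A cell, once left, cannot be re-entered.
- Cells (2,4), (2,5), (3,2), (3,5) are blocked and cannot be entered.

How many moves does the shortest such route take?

The Manhattan distance from (2,1) to (3,4) is |2−3| + |1−4| = 4, so at least 4 moves are needed.
A route of 4 moves achieves this: (2,1) → (2,2) → (2,3) → (3,3) → (3,4).
Since 4 matches the lower bound, it is optimal.

4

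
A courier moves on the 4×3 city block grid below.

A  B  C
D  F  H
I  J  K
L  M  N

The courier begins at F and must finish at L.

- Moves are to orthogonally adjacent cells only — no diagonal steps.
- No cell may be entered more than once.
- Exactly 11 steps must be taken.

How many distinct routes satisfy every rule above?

4

Need simple routes of exactly 11 moves from F to L (Manhattan distance 3, so 4 moves are spent on a detour and 4 undoing it).
Enumerating: F J M N K H C B A D I L | F J I D A B C H K N M L | F D A B C H K N M J I L | F H C B A D I J K N M L.
That gives 4 routes.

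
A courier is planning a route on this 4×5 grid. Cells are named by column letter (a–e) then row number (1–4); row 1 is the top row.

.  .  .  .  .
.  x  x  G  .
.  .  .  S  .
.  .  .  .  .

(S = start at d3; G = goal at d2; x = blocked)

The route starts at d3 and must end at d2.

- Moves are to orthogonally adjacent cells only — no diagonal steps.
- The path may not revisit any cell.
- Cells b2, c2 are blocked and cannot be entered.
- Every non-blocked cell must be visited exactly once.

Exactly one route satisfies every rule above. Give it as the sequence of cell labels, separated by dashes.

d3 - e3 - e4 - d4 - c4 - c3 - b3 - b4 - a4 - a3 - a2 - a1 - b1 - c1 - d1 - e1 - e2 - d2

Need to visit all 18 open cells exactly once, starting at d3 and ending at d2.
Cell a2 has only two open neighbours (a1 and a3), so the path must pass straight through it: one of those is the cell it's entered from and the other is where it exits.
Route from d3: right 1 to e3, down 1 to e4, left 2 to c4, up 1 to c3, left 1 to b3, down 1 to b4, left 1 to a4, up 3 to a1, right 4 to e1, down 1 to e2, left 1 to d2 — 17 moves in all.
Check: all 18 open cells covered.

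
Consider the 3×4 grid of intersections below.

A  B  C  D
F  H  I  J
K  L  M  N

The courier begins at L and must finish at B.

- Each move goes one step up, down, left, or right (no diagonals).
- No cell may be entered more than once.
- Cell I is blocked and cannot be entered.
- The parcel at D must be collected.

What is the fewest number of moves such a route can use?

6

Any route passes through D somewhere between L and B. Summing Manhattan distances along the two legs (L → D → B) gives a lower bound of 4 + 2 = 6 moves.
A route of 6 moves achieves this: L → M → N → J → D → C → B.
Since 6 matches the lower bound, it is optimal.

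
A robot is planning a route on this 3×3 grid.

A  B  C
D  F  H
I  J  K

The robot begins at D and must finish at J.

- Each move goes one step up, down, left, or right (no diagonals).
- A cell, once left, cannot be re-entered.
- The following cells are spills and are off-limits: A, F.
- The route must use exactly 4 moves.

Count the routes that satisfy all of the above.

0

Need simple routes of exactly 4 moves from D to J (Manhattan distance 2, so 1 moves are spent on a detour and 1 undoing it).
No route satisfies every constraint, so the count is 0.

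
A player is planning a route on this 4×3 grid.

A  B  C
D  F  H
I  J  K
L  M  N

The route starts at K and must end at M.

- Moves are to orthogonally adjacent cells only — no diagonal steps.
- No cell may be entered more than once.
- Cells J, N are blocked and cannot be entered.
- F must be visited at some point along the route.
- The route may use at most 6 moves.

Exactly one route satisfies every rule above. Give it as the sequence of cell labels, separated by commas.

K, H, F, D, I, L, M

The budget equals the shortest possible length, so every move has to be on a shortest route through the required cells.
Route from K: up to H, 2× left (reaching D), 2× down (reaching L), right to M — 6 moves in all.
Check: all required cells visited; 6 ≤ 6 moves.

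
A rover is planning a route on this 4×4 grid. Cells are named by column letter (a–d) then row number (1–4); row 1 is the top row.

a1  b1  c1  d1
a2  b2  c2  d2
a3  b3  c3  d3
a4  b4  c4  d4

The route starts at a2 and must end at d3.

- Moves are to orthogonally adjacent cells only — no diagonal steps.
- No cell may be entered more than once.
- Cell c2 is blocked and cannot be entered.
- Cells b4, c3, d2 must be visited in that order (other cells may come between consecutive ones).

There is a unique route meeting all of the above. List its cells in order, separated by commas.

The waypoints must appear in the order b4, c3, d2, with no cell reused.
Route from a2: down 2 to a4, right 2 to c4, up 1 to c3, left 1 to b3, up 2 to b1, right 2 to d1, down 2 to d3 — 12 moves in all.
Check: order respected (b4 at step 3, c3 at step 5, d2 at step 11).

a2, a3, a4, b4, c4, c3, b3, b2, b1, c1, d1, d2, d3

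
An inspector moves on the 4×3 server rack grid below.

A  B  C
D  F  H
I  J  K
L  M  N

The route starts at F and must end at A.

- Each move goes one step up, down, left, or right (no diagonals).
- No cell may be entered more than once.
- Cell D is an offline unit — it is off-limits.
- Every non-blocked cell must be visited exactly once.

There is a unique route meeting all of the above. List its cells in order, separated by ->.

F -> J -> I -> L -> M -> N -> K -> H -> C -> B -> A

Need to visit all 11 open cells exactly once, starting at F and ending at A.
Route from F: down to J, left to I, down to L, 2× right (reaching N), 3× up (reaching C), 2× left (reaching A) — 10 moves in all.
Check: all 11 open cells covered.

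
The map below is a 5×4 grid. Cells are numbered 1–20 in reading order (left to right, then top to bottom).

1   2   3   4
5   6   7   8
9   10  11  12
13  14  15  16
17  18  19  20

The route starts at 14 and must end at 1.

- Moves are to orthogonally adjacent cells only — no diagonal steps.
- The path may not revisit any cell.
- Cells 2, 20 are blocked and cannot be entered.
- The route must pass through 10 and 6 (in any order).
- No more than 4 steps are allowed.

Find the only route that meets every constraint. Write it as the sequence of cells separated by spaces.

14 10 6 5 1

The 4-move cap with required stops at 10, 6 leaves no slack for detours.
Route from 14: 2× up (reaching 6), left to 5, up to 1 — 4 moves in all.
Check: all required cells visited; 4 ≤ 4 moves.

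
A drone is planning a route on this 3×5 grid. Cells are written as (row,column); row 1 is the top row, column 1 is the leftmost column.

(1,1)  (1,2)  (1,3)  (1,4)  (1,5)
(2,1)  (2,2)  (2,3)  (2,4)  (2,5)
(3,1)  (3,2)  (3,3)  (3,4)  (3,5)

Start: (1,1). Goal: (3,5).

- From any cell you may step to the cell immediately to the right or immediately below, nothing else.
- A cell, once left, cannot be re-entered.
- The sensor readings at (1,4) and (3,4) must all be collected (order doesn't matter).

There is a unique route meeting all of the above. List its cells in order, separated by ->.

(1,1) -> (1,2) -> (1,3) -> (1,4) -> (2,4) -> (3,4) -> (3,5)

Moves only go right or down, so the column and row indices never decrease.
Route from (1,1): right 3 to (1,4), down 2 to (3,4), right 1 to (3,5) — 6 moves in all.
Check: all required cells visited.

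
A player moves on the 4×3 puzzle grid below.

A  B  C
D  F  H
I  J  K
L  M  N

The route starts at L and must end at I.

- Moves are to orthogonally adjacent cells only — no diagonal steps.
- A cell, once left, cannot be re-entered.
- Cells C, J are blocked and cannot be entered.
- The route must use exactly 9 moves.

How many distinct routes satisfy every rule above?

1

Need simple routes of exactly 9 moves from L to I (Manhattan distance 1, so 4 moves are spent on a detour and 4 undoing it).
Enumerating: L M N K H F B A D I.
That gives 1 route.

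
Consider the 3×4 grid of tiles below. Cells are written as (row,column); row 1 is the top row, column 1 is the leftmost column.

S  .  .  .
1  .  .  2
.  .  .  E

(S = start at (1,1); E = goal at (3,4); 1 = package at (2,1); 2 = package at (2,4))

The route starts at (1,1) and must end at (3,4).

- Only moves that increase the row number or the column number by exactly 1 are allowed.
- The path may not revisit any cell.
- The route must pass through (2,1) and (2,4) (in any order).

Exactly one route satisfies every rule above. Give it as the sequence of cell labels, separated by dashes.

Moves only go right or down, so the column and row indices never decrease.
Route from (1,1): down 1 to (2,1), right 3 to (2,4), down 1 to (3,4) — 5 moves in all.
Check: all required cells visited.

(1,1) - (2,1) - (2,2) - (2,3) - (2,4) - (3,4)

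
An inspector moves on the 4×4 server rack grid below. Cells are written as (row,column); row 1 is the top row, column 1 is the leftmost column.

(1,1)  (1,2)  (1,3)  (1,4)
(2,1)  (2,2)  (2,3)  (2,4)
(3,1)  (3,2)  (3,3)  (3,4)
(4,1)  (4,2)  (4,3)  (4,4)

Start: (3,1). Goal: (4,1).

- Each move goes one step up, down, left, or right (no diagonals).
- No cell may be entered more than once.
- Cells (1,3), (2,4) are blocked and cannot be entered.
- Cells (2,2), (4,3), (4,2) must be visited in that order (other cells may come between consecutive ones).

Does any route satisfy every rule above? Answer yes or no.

yes

One route that works: (3,1) → (2,1) → (2,2) → (3,2) → (3,3) → (4,3) → (4,2) → (4,1).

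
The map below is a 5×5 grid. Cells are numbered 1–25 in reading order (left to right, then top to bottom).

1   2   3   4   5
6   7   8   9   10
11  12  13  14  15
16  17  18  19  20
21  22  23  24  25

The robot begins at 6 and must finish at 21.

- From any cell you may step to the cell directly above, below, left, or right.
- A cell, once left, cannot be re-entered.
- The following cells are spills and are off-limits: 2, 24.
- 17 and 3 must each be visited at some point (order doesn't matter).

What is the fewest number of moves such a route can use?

Any route passes through 17 and 3 in some order between 6 and 21. Summing Manhattan distances along each leg and taking the cheapest ordering (6 → 3 → 17 → 21) gives a lower bound of 3 + 4 + 2 = 9 moves.
The shortest route satisfying every rule uses 11 moves: 6 → 7 → 8 → 3 → 4 → 9 → 14 → 19 → 18 → 17 → 22 → 21.
The no-revisit rule (legs can't share cells) pushes the minimum above the 9-move bound; an exhaustive check rules out every length from 9 to 10, leaving 11 as the minimum.

11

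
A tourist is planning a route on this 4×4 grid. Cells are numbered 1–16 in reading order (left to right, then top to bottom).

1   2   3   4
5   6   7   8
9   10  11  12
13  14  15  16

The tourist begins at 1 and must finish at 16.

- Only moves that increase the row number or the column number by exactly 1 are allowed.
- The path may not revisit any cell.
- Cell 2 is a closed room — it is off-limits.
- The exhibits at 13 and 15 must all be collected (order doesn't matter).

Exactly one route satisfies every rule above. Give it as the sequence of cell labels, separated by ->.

1 -> 5 -> 9 -> 13 -> 14 -> 15 -> 16

Moves only go right or down, so the column and row indices never decrease.
Route from 1: down 3 to 13, right 3 to 16 — 6 moves in all.
Check: all required cells visited.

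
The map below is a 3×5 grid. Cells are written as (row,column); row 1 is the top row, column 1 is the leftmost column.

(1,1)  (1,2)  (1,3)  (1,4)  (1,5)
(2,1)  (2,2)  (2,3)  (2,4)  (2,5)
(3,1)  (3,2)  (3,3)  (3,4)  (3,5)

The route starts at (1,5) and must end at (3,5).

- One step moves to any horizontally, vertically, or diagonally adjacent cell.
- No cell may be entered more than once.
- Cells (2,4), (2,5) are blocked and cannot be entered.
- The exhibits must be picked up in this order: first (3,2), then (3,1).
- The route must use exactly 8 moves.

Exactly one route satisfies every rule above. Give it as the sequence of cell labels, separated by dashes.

The waypoints must appear in the order (3,2), (3,1), with no cell reused.
Route from (1,5): left to (1,4), 2× down-left (reaching (3,2)), left to (3,1), up-right to (2,2), down-right to (3,3), 2× right (reaching (3,5)) — 8 moves in all.
Check: order respected ((3,2) at step 3, (3,1) at step 4); 8 moves as required.

(1,5) - (1,4) - (2,3) - (3,2) - (3,1) - (2,2) - (3,3) - (3,4) - (3,5)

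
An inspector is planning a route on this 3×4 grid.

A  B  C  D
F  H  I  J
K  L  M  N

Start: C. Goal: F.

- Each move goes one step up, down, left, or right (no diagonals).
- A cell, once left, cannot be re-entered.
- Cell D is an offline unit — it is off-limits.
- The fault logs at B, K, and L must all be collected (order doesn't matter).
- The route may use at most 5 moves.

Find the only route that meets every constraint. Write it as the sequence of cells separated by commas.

C, B, H, L, K, F

The 5-move cap with required stops at B, K, L leaves no slack for detours.
Route from C: left to B, 2× down (reaching L), left to K, up to F — 5 moves in all.
Check: all required cells visited; 5 ≤ 5 moves.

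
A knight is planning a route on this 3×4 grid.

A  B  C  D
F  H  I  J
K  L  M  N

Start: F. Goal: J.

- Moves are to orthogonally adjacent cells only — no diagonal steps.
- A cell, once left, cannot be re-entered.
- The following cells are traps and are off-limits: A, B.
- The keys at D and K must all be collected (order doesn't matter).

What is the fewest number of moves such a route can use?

Any route passes through D and K in some order between F and J. Summing Manhattan distances along each leg and taking the cheapest ordering (F → K → D → J) gives a lower bound of 1 + 5 + 1 = 7 moves.
A route of 7 moves achieves this: F → K → L → H → I → C → D → J.
Since 7 matches the lower bound, it is optimal.

7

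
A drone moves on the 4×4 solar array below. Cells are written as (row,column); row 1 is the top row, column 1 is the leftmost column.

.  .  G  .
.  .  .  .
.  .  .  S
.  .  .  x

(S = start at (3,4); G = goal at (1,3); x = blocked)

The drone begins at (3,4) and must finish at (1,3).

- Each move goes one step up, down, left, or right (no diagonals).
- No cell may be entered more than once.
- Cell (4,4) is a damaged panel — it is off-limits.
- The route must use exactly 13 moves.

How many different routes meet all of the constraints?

5

Need simple routes of exactly 13 moves from (3,4) to (1,3) (Manhattan distance 3, so 5 moves are spent on a detour and 5 undoing it).
Enumerating: (3,4) (2,4) (2,3) (3,3) (4,3) (4,2) (4,1) (3,1) (3,2) (2,2) (2,1) (1,1) (1,2) (1,3) | (3,4) (2,4) (2,3) (2,2) (3,2) (3,3) (4,3) (4,2) (4,1) (3,1) (2,1) (1,1) (1,2) (1,3) | (3,4) (3,3) (4,3) (4,2) (3,2) (3,1) (2,1) (1,1) (1,2) (2,2) (2,3) (2,4) (1,4) (1,3) | (3,4) (3,3) (4,3) (4,2) (4,1) (3,1) (2,1) (1,1) (1,2) (2,2) (2,3) (2,4) (1,4) (1,3) | (3,4) (3,3) (3,2) (4,2) (4,1) (3,1) (2,1) (1,1) (1,2) (2,2) (2,3) (2,4) (1,4) (1,3).
That gives 5 routes.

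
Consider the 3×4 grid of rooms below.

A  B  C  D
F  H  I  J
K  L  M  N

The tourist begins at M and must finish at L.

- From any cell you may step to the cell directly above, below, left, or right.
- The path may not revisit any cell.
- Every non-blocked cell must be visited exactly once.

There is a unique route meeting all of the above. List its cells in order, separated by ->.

Need to visit all 12 open cells exactly once, starting at M and ending at L.
Cell D has only two open neighbours (J and C), so the path must pass straight through it: one of those is the cell it's entered from and the other is where it exits.
Route from M: right 1 to N, up 2 to D, left 1 to C, down 1 to I, left 1 to H, up 1 to B, left 1 to A, down 2 to K, right 1 to L — 11 moves in all.
Check: all 12 open cells covered.

M -> N -> J -> D -> C -> I -> H -> B -> A -> F -> K -> L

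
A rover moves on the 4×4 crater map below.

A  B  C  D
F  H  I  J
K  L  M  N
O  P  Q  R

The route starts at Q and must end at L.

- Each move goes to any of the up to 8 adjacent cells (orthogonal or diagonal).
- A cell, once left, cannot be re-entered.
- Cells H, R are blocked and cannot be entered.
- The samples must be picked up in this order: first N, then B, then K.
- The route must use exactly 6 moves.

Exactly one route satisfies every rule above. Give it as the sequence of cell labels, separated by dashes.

The waypoints must appear in the order N, B, K, with no cell reused.
Route from Q: up-right to N, 2× up-left (reaching B), down-left to F, down to K, right to L — 6 moves in all.
Check: order respected (N at step 1, B at step 3, K at step 5); 6 moves as required.

Q - N - I - B - F - K - L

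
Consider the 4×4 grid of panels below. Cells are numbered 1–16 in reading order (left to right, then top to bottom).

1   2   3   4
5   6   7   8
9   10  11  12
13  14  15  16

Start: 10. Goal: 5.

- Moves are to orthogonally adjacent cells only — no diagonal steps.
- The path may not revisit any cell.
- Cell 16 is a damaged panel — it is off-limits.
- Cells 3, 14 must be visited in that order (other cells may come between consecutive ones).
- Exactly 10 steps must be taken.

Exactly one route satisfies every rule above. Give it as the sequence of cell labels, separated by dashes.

The waypoints must appear in the order 3, 14, with no cell reused.
Route from 10: 2× up (reaching 2), right to 3, 3× down (reaching 15), 2× left (reaching 13), 2× up (reaching 5) — 10 moves in all.
Check: order respected (3 at step 3, 14 at step 7); 10 moves as required.

10 - 6 - 2 - 3 - 7 - 11 - 15 - 14 - 13 - 9 - 5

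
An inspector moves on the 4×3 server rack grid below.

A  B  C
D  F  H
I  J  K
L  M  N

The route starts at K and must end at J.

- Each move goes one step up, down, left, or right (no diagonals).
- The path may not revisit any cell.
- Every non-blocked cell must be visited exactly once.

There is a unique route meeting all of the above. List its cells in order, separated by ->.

K -> N -> M -> L -> I -> D -> A -> B -> C -> H -> F -> J

Need to visit all 12 open cells exactly once, starting at K and ending at J.
Cell A has only two open neighbours (D and B), so the path must pass straight through it: one of those is the cell it's entered from and the other is where it exits.
Route from K: down to N, 2× left (reaching L), 3× up (reaching A), 2× right (reaching C), down to H, left to F, down to J — 11 moves in all.
Check: all 12 open cells covered.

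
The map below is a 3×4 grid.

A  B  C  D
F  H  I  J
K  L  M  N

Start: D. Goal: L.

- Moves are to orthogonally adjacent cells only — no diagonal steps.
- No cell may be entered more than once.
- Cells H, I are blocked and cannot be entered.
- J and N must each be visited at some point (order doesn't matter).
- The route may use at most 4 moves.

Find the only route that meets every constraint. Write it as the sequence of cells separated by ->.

The 4-move cap with required stops at J, N leaves no slack for detours.
Route from D: down 2 to N, left 2 to L — 4 moves in all.
Check: all required cells visited; 4 ≤ 4 moves.

D -> J -> N -> M -> L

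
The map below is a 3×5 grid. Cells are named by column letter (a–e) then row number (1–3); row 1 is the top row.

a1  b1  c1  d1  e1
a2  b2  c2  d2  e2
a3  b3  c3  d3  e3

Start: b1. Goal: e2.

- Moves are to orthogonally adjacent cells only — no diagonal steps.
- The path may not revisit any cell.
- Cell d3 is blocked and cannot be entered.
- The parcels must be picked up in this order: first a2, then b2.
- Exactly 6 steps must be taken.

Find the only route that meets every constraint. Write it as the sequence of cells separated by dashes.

The waypoints must appear in the order a2, b2, with no cell reused.
Route from b1: left 1 to a1, down 1 to a2, right 4 to e2 — 6 moves in all.
Check: order respected (a2 at step 2, b2 at step 3); 6 moves as required.

b1 - a1 - a2 - b2 - c2 - d2 - e2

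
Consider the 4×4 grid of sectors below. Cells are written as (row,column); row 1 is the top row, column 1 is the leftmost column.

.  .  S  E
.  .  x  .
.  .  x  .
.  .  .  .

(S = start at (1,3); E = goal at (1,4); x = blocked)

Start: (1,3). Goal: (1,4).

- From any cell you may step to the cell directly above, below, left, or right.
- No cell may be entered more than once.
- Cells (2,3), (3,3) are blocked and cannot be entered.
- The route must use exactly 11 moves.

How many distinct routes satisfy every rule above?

Need simple routes of exactly 11 moves from (1,3) to (1,4) (Manhattan distance 1, so 5 moves are spent on a detour and 5 undoing it).
Enumerating: (1,3) (1,2) (2,2) (3,2) (3,1) (4,1) (4,2) (4,3) (4,4) (3,4) (2,4) (1,4) | (1,3) (1,2) (2,2) (2,1) (3,1) (4,1) (4,2) (4,3) (4,4) (3,4) (2,4) (1,4) | (1,3) (1,2) (2,2) (2,1) (3,1) (3,2) (4,2) (4,3) (4,4) (3,4) (2,4) (1,4) | (1,3) (1,2) (1,1) (2,1) (3,1) (4,1) (4,2) (4,3) (4,4) (3,4) (2,4) (1,4) | (1,3) (1,2) (1,1) (2,1) (3,1) (3,2) (4,2) (4,3) (4,4) (3,4) (2,4) (1,4) | (1,3) (1,2) (1,1) (2,1) (2,2) (3,2) (4,2) (4,3) (4,4) (3,4) (2,4) (1,4).
That gives 6 routes.

6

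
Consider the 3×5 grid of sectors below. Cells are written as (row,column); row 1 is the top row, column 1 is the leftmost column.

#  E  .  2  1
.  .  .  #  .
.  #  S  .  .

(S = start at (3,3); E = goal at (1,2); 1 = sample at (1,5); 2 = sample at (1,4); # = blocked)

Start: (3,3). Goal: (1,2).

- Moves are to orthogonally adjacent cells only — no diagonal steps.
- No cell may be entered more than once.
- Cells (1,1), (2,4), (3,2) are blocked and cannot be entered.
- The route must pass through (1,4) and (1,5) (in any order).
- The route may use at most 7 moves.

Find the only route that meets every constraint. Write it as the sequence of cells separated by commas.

Any route must reach (1,4) and (1,5) and still end at (1,2) within 7 moves, so the order of the required stops is forced.
Route from (3,3): right 2 to (3,5), up 2 to (1,5), left 3 to (1,2) — 7 moves in all.
Check: all required cells visited; 7 ≤ 7 moves.

(3,3), (3,4), (3,5), (2,5), (1,5), (1,4), (1,3), (1,2)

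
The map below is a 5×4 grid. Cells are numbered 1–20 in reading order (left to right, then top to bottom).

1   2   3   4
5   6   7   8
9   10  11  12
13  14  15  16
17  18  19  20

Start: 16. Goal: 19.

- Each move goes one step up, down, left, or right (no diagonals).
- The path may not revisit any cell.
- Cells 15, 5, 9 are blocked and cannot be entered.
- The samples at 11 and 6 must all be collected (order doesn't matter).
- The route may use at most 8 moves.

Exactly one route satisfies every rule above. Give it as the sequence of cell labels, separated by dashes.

16 - 12 - 11 - 7 - 6 - 10 - 14 - 18 - 19

The 8-move cap with required stops at 11, 6 leaves no slack for detours.
Route from 16: up to 12, left to 11, up to 7, left to 6, 3× down (reaching 18), right to 19 — 8 moves in all.
Check: all required cells visited; 8 ≤ 8 moves.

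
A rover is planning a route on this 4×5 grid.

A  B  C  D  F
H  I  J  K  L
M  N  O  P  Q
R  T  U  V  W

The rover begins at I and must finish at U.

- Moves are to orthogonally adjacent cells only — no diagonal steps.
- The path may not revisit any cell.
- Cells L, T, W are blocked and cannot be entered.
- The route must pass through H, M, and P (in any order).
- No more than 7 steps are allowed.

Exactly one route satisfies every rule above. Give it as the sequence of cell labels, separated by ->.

The budget equals the shortest possible length, so every move has to be on a shortest route through the required cells.
Route from I: left to H, down to M, 3× right (reaching P), down to V, left to U — 7 moves in all.
Check: all required cells visited; 7 ≤ 7 moves.

I -> H -> M -> N -> O -> P -> V -> U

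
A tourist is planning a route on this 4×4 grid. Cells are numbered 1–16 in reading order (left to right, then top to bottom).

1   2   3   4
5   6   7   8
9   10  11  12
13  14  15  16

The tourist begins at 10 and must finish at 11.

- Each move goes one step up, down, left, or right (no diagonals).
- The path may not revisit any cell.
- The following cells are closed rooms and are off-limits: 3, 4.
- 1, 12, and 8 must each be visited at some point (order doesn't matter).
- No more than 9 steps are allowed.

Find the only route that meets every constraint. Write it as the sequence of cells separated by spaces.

10 9 5 1 2 6 7 8 12 11

The budget equals the shortest possible length, so every move has to be on a shortest route through the required cells.
Route from 10: left to 9, 2× up (reaching 1), right to 2, down to 6, 2× right (reaching 8), down to 12, left to 11 — 9 moves in all.
Check: all required cells visited; 9 ≤ 9 moves.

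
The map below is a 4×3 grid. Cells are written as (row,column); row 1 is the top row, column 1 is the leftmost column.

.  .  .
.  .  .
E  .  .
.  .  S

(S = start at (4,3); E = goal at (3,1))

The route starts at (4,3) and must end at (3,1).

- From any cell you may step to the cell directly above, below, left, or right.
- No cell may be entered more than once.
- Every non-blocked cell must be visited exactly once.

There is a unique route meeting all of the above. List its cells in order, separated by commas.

(4,3), (3,3), (2,3), (1,3), (1,2), (1,1), (2,1), (2,2), (3,2), (4,2), (4,1), (3,1)

Need to visit all 12 open cells exactly once, starting at (4,3) and ending at (3,1).
Route from (4,3): up 3 to (1,3), left 2 to (1,1), down 1 to (2,1), right 1 to (2,2), down 2 to (4,2), left 1 to (4,1), up 1 to (3,1) — 11 moves in all.
Check: all 12 open cells covered.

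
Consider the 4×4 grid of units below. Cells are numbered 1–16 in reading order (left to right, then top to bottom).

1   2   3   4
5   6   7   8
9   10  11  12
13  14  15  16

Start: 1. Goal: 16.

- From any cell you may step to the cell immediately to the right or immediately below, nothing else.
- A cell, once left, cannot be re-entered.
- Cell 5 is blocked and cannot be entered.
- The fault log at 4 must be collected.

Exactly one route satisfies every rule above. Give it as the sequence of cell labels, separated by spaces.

Moves only go right or down, so the column and row indices never decrease.
Route from 1: right 3 to 4, down 3 to 16 — 6 moves in all.
Check: all required cells visited.

1 2 3 4 8 12 16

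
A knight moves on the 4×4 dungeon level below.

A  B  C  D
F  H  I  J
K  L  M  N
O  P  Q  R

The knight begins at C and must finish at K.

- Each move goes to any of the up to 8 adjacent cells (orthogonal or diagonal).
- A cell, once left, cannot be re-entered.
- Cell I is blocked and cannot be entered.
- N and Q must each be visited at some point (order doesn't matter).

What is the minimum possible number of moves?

5

Any route passes through N and Q in some order between C and K. Summing Chebyshev distances along each leg and taking the cheapest ordering (C → N → Q → K) gives a lower bound of 2 + 1 + 2 = 5 moves.
A route of 5 moves achieves this: C → J → N → Q → L → K.
Since 5 matches the lower bound, it is optimal.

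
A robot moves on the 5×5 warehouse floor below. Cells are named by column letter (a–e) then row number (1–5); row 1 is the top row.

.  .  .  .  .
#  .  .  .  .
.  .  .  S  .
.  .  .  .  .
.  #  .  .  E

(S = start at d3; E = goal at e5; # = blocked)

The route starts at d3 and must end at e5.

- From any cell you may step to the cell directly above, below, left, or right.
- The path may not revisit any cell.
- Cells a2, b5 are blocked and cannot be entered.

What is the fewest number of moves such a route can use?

3

The Manhattan distance from d3 to e5 is |3−5| + |4−5| = 3, so at least 3 moves are needed.
A route of 3 moves achieves this: d3 → d4 → d5 → e5.
Since 3 matches the lower bound, it is optimal.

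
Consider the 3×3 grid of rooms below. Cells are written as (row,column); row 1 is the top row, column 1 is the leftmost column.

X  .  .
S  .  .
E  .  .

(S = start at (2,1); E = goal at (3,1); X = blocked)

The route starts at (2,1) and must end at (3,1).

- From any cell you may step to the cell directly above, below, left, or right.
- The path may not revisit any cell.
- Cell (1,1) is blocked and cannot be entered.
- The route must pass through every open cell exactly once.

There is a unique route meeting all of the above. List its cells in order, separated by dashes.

(2,1) - (2,2) - (1,2) - (1,3) - (2,3) - (3,3) - (3,2) - (3,1)

Need to visit all 8 open cells exactly once, starting at (2,1) and ending at (3,1).
Route from (2,1): right 1 to (2,2), up 1 to (1,2), right 1 to (1,3), down 2 to (3,3), left 2 to (3,1) — 7 moves in all.
Check: all 8 open cells covered.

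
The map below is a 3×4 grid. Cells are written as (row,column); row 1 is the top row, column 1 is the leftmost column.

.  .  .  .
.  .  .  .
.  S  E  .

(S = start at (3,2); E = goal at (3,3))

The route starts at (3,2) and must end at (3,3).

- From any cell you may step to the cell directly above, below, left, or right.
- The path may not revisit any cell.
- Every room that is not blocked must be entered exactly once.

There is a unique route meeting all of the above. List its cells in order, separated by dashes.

Need to visit all 12 open cells exactly once, starting at (3,2) and ending at (3,3).
Cell (1,1) has only two open neighbours ((2,1) and (1,2)), so the path must pass straight through it: one of those is the cell it's entered from and the other is where it exits.
Route from (3,2): left 1 to (3,1), up 2 to (1,1), right 1 to (1,2), down 1 to (2,2), right 1 to (2,3), up 1 to (1,3), right 1 to (1,4), down 2 to (3,4), left 1 to (3,3) — 11 moves in all.
Check: all 12 open cells covered.

(3,2) - (3,1) - (2,1) - (1,1) - (1,2) - (2,2) - (2,3) - (1,3) - (1,4) - (2,4) - (3,4) - (3,3)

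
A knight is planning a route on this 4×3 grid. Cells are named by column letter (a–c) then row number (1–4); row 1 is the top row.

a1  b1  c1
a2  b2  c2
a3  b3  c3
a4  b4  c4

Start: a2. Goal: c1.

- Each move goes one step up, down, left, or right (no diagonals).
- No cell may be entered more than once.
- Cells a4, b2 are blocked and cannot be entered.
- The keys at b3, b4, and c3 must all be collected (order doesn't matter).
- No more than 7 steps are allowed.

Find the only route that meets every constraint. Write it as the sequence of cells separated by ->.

a2 -> a3 -> b3 -> b4 -> c4 -> c3 -> c2 -> c1

The budget equals the shortest possible length, so every move has to be on a shortest route through the required cells.
Route from a2: down 1 to a3, right 1 to b3, down 1 to b4, right 1 to c4, up 3 to c1 — 7 moves in all.
Check: all required cells visited; 7 ≤ 7 moves.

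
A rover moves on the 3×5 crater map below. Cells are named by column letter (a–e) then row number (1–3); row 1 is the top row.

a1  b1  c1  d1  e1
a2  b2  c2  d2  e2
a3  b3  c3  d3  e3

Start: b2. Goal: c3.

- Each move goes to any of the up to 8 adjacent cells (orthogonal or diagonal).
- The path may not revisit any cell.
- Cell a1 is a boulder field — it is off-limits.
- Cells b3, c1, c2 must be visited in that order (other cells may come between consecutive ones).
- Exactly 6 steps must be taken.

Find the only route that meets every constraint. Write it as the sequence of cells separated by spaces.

The waypoints must appear in the order b3, c1, c2, with no cell reused.
Route from b2: down to b3, up-left to a2, up-right to b1, right to c1, 2× down (reaching c3) — 6 moves in all.
Check: order respected (b3 at step 1, c1 at step 4, c2 at step 5); 6 moves as required.

b2 b3 a2 b1 c1 c2 c3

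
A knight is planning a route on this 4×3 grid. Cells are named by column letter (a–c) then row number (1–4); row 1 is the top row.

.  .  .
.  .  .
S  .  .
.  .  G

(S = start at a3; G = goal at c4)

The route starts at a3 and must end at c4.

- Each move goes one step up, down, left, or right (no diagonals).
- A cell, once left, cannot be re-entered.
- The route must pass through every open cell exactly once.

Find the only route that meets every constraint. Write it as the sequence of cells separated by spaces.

Need to visit all 12 open cells exactly once, starting at a3 and ending at c4.
Route from a3: down to a4, right to b4, 2× up (reaching b2), left to a2, up to a1, 2× right (reaching c1), 3× down (reaching c4) — 11 moves in all.
Check: all 12 open cells covered.

a3 a4 b4 b3 b2 a2 a1 b1 c1 c2 c3 c4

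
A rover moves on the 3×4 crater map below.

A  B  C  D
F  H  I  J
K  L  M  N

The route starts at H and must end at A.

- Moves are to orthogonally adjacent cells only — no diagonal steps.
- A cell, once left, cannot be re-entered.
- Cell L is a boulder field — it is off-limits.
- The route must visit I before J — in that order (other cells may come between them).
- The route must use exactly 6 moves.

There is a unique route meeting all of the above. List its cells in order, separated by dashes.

The waypoints must appear in the order I, J, with no cell reused.
Route from H: 2× right (reaching J), up to D, 3× left (reaching A) — 6 moves in all.
Check: order respected (I at step 1, J at step 2); 6 moves as required.

H - I - J - D - C - B - A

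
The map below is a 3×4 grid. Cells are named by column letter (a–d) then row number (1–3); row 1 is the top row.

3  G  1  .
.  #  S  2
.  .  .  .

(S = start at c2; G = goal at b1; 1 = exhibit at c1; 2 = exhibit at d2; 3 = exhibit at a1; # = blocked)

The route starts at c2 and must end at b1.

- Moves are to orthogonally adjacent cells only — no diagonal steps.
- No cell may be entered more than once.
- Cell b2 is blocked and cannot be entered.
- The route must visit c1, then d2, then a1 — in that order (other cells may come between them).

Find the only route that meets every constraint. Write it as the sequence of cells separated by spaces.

c2 c1 d1 d2 d3 c3 b3 a3 a2 a1 b1

The waypoints must appear in the order c1, d2, a1, with no cell reused.
Route from c2: up to c1, right to d1, 2× down (reaching d3), 3× left (reaching a3), 2× up (reaching a1), right to b1 — 10 moves in all.
Check: order respected (1 at step 1, 2 at step 3, 3 at step 9).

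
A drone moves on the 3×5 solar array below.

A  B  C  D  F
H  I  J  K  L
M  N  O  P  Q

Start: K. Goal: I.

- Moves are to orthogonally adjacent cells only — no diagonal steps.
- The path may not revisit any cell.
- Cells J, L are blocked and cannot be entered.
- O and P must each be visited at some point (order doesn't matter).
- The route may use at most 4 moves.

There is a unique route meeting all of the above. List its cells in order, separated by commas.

K, P, O, N, I

Any route must reach O and P and still end at I within 4 moves, so the order of the required stops is forced.
Route from K: down 1 to P, left 2 to N, up 1 to I — 4 moves in all.
Check: all required cells visited; 4 ≤ 4 moves.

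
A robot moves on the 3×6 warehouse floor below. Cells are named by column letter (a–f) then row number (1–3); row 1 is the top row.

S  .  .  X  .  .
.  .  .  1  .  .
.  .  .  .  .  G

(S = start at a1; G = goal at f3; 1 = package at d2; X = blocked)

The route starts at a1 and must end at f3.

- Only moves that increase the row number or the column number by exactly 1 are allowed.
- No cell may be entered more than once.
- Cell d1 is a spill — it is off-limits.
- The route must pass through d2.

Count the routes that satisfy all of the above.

A right/down-only route from a1 to f3 makes exactly 2 down-moves and 5 right-moves in some order.
With no other constraints that would be C(7,2) = 21 routes.
Split at d2 and multiply the segment counts (each segment already excludes blocked cells): a1→d2: 3; d2→f3: 3; product = 9.
That gives 9 routes.

9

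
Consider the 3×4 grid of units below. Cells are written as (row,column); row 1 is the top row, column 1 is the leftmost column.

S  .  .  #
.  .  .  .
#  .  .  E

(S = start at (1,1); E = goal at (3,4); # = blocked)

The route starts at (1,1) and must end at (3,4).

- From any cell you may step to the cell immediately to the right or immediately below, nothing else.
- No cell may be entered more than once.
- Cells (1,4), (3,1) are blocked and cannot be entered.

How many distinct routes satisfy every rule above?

A right/down-only route from (1,1) to (3,4) makes exactly 2 down-moves and 3 right-moves in some order.
With no other constraints that would be C(5,2) = 10 routes.
Subtract routes through each blocked cell (inclusion–exclusion for overlaps): − through (1,4): 1 − through (3,1): 1 → 8.
That gives 8 routes.

8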